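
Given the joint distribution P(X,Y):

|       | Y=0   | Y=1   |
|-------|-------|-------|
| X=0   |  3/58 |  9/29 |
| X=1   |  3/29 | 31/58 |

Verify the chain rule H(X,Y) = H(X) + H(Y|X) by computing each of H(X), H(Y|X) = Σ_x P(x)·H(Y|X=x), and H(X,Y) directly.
H(X) = 0.9444 bits, H(Y|X) = 0.6222 bits, H(X,Y) = 1.5665 bits

Marginal of X (row sums):
  P(X=0) = 3/58 + 9/29 = 21/58
  P(X=1) = 3/29 + 31/58 = 37/58
H(X) = -[(21/58)·log₂(21/58) + (37/58)·log₂(37/58)]
  = 0.530671 + 0.413716 = 0.9444 bits

H(Y|X) = Σ_x P(x)·H(Y|X=x):
  X=0: P(X=0) = 21/58, P(Y|X=0) = (1/7, 6/7) → H(Y|X=0) = 0.591673
  X=1: P(X=1) = 37/58, P(Y|X=1) = (6/37, 31/37) → H(Y|X=1) = 0.639457
H(Y|X) = (21/58)·0.591673 + (37/58)·0.639457 = 0.6222 bits

H(X,Y) = -Σ_{x,y} P(x,y) log₂ P(x,y). Per-cell terms -P(x,y)·log₂P(x,y):
  X=0: 0.221018, 0.523879
  X=1: 0.338588, 0.483057
Sum of the 4 terms: H(X,Y) = 1.5665 bits

Chain rule check:
  H(X) + H(Y|X) = 0.9444 + 0.6222 = 1.5666 bits
  H(X,Y) = 1.5665 bits
✓ Chain rule verified (Δ = 0.0001 is 4-dp rounding noise: each of the three values was rounded independently).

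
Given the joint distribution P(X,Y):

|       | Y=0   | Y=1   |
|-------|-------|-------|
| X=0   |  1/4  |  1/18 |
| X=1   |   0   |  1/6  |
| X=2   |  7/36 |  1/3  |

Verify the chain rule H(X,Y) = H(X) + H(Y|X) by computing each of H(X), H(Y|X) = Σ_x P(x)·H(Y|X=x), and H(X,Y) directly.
H(X) = 1.4401 bits, H(Y|X) = 0.7101 bits, H(X,Y) = 2.1502 bits

Marginal of X (row sums):
  P(X=0) = 1/4 + 1/18 = 11/36
  P(X=1) = 0 + 1/6 = 1/6
  P(X=2) = 7/36 + 1/3 = 19/36
H(X) = -[(11/36)·log₂(11/36) + (1/6)·log₂(1/6) + (19/36)·log₂(19/36)]
  = 0.5227 + 0.4308 + 0.4866 = 1.4401 bits

H(Y|X) = Σ_x P(x)·H(Y|X=x):
  X=0: P(X=0) = 11/36, P(Y|X=0) = (9/11, 2/11) → H(Y|X=0) = 0.6840
  X=1: P(X=1) = 1/6, P(Y|X=1) = (0, 1) → H(Y|X=1) = 0.0000
  X=2: P(X=2) = 19/36, P(Y|X=2) = (7/19, 12/19) → H(Y|X=2) = 0.9495
H(Y|X) = (11/36)·0.6840 + (1/6)·0.0000 + (19/36)·0.9495 = 0.7101 bits

H(X,Y) = -Σ_{x,y} P(x,y) log₂ P(x,y). Per-cell terms -P(x,y)·log₂P(x,y):
  X=0: 0.5000, 0.2317
  X=1: 0.0000, 0.4308
  X=2: 0.4594, 0.5283
  (cells with P = 0 contribute 0)
Sum of the 6 terms: H(X,Y) = 2.1502 bits

Chain rule check:
  H(X) + H(Y|X) = 1.4401 + 0.7101 = 2.1502 bits
  H(X,Y) = 2.1502 bits
✓ Chain rule verified.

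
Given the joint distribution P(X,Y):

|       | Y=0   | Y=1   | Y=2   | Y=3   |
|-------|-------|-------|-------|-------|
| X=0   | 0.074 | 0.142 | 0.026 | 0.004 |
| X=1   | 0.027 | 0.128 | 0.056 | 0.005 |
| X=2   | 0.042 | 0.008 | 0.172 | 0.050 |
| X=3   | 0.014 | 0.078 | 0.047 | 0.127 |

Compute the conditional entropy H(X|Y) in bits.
1.5749 bits

H(X|Y) = H(X,Y) - H(Y)

H(X,Y) = -Σ_{x,y} P(x,y) log₂ P(x,y). Per-cell terms -P(x,y)·log₂P(x,y):
  X=0: 0.2779685, 0.3998773, 0.1368990, 0.0318631
  X=1: 0.1406942, 0.3796204, 0.2328720, 0.0382193
  X=2: 0.1920856, 0.0557263, 0.4367974, 0.2160964
  X=3: 0.0862180, 0.2870698, 0.2073262, 0.3780916
Sum of the 16 terms: H(X,Y) = 3.497425 bits

Marginal of Y (column sums):
  P(Y=0) = 0.074 + 0.027 + 0.042 + 0.014 = 0.157
  P(Y=1) = 0.142 + 0.128 + 0.008 + 0.078 = 0.356
  P(Y=2) = 0.026 + 0.056 + 0.172 + 0.047 = 0.301
  P(Y=3) = 0.004 + 0.005 + 0.050 + 0.127 = 0.186
H(Y) = -[0.157·log₂(0.157) + 0.356·log₂(0.356) + 0.301·log₂(0.301) + 0.186·log₂(0.186)]
  = 0.4193727 + 0.5304581 + 0.5213815 + 0.4513523 = 1.922565 bits

H(X|Y) = H(X,Y) - H(Y) = 3.497425 - 1.922565 = 1.5749 bits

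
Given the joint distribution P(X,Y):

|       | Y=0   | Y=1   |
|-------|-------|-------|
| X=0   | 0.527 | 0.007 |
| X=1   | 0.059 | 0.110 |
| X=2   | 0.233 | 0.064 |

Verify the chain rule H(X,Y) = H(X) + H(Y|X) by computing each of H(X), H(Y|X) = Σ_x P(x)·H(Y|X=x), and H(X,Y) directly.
H(X) = 1.4370 bits, H(Y|X) = 0.4348 bits, H(X,Y) = 1.8718 bits

Marginal of X (row sums):
  P(X=0) = 0.527 + 0.007 = 0.534
  P(X=1) = 0.059 + 0.110 = 0.169
  P(X=2) = 0.233 + 0.064 = 0.297
H(X) = -[0.534·log₂(0.534) + 0.169·log₂(0.169) + 0.297·log₂(0.297)]
  = 0.4833 + 0.4335 + 0.5202 = 1.4370 bits

H(Y|X) = Σ_x P(x)·H(Y|X=x):
  X=0: P(X=0) = 0.534, P(Y|X=0) = (527/534, 7/534) → H(Y|X=0) = 0.1008
  X=1: P(X=1) = 0.169, P(Y|X=1) = (59/169, 110/169) → H(Y|X=1) = 0.9333
  X=2: P(X=2) = 0.297, P(Y|X=2) = (233/297, 64/297) → H(Y|X=2) = 0.7518
H(Y|X) = 0.534·0.1008 + 0.169·0.9333 + 0.297·0.7518 = 0.4348 bits

H(X,Y) = -Σ_{x,y} P(x,y) log₂ P(x,y). Per-cell terms -P(x,y)·log₂P(x,y):
  X=0: 0.4870, 0.0501
  X=1: 0.2409, 0.3503
  X=2: 0.4897, 0.2538
Sum of the 6 terms: H(X,Y) = 1.8718 bits

Chain rule check:
  H(X) + H(Y|X) = 1.4370 + 0.4348 = 1.8718 bits
  H(X,Y) = 1.8718 bits
✓ Chain rule verified.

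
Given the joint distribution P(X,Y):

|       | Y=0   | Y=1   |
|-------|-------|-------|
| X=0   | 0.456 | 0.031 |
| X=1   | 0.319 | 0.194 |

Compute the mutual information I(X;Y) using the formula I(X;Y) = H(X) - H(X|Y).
0.1119 bits

I(X;Y) = H(X) - H(X|Y)

Marginal of X (row sums):
  P(X=0) = 0.456 + 0.031 = 0.487
  P(X=1) = 0.319 + 0.194 = 0.513
H(X) = -[0.487·log₂(0.487) + 0.513·log₂(0.513)]
  = 0.50551 + 0.49400 = 0.9995 bits

Marginal of Y (column sums):
  P(Y=0) = 0.456 + 0.319 = 0.775
  P(Y=1) = 0.031 + 0.194 = 0.225
H(X|Y) = Σ_y P(y)·H(X|Y=y):
  Y=0: P(Y=0) = 0.775, P(X|Y=0) = (456/775, 319/775) → H(X|Y=0) = 0.97734
  Y=1: P(Y=1) = 0.225, P(X|Y=1) = (31/225, 194/225) → H(X|Y=1) = 0.57839
H(X|Y) = 0.775·0.97734 + 0.225·0.57839 = 0.8876 bits

I(X;Y) = H(X) - H(X|Y) = 0.9995 - 0.8876 = 0.1119 bits

Cross-check via I(X;Y) = H(X) + H(Y) - H(X,Y): computing H(Y) from the column sums and H(X,Y) from the 4 cells in the same way gives H(Y) = 0.7692 bits and H(X,Y) = 1.6568 bits, so
I(X;Y) = 0.9995 + 0.7692 - 1.6568 = 0.1119 bits ✓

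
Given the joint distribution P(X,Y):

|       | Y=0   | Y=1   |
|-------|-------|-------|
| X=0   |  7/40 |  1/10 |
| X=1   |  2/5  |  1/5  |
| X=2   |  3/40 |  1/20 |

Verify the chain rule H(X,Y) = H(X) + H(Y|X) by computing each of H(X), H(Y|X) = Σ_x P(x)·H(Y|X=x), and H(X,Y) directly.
H(X) = 1.3294 bits, H(Y|X) = 0.9324 bits, H(X,Y) = 2.2618 bits

Marginal of X (row sums):
  P(X=0) = 7/40 + 1/10 = 11/40
  P(X=1) = 2/5 + 1/5 = 3/5
  P(X=2) = 3/40 + 1/20 = 1/8
H(X) = -[(11/40)·log₂(11/40) + (3/5)·log₂(3/5) + (1/8)·log₂(1/8)]
  = 0.51219 + 0.44218 + 0.37500 = 1.3294 bits

H(Y|X) = Σ_x P(x)·H(Y|X=x):
  X=0: P(X=0) = 11/40, P(Y|X=0) = (7/11, 4/11) → H(Y|X=0) = 0.94566
  X=1: P(X=1) = 3/5, P(Y|X=1) = (2/3, 1/3) → H(Y|X=1) = 0.91830
  X=2: P(X=2) = 1/8, P(Y|X=2) = (3/5, 2/5) → H(Y|X=2) = 0.97095
H(Y|X) = (11/40)·0.94566 + (3/5)·0.91830 + (1/8)·0.97095 = 0.9324 bits

H(X,Y) = -Σ_{x,y} P(x,y) log₂ P(x,y). Per-cell terms -P(x,y)·log₂P(x,y):
  X=0: 0.44005, 0.33219
  X=1: 0.52877, 0.46439
  X=2: 0.28027, 0.21610
Sum of the 6 terms: H(X,Y) = 2.2618 bits

Chain rule check:
  H(X) + H(Y|X) = 1.3294 + 0.9324 = 2.2618 bits
  H(X,Y) = 2.2618 bits
✓ Chain rule verified.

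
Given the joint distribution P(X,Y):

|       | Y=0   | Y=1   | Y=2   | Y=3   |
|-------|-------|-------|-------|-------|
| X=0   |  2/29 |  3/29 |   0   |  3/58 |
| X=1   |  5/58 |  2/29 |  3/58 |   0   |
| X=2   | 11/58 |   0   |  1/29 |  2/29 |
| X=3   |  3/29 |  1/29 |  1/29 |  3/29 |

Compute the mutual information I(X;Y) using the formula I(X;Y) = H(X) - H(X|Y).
0.3080 bits

I(X;Y) = H(X) - H(X|Y)

Marginal of X (row sums):
  P(X=0) = 2/29 + 3/29 + 0 + 3/58 = 13/58
  P(X=1) = 5/58 + 2/29 + 3/58 + 0 = 6/29
  P(X=2) = 11/58 + 0 + 1/29 + 2/29 = 17/58
  P(X=3) = 3/29 + 1/29 + 1/29 + 3/29 = 8/29
H(X) = -[(13/58)·log₂(13/58) + (6/29)·log₂(6/29) + (17/58)·log₂(17/58) + (8/29)·log₂(8/29)]
  = 0.48359 + 0.47028 + 0.51894 + 0.51255 = 1.98536 bits

Marginal of Y (column sums):
  P(Y=0) = 2/29 + 5/58 + 11/58 + 3/29 = 13/29
  P(Y=1) = 3/29 + 2/29 + 0 + 1/29 = 6/29
  P(Y=2) = 0 + 3/58 + 1/29 + 1/29 = 7/58
  P(Y=3) = 3/58 + 0 + 2/29 + 3/29 = 13/58
H(X|Y) = Σ_y P(y)·H(X|Y=y):
  Y=0: P(Y=0) = 13/29, P(X|Y=0) = (2/13, 5/26, 11/26, 3/13) → H(X|Y=0) = 1.88609
  Y=1: P(Y=1) = 6/29, P(X|Y=1) = (1/2, 1/3, 0, 1/6) → H(X|Y=1) = 1.45915
  Y=2: P(Y=2) = 7/58, P(X|Y=2) = (0, 3/7, 2/7, 2/7) → H(X|Y=2) = 1.55666
  Y=3: P(Y=3) = 13/58, P(X|Y=3) = (3/13, 0, 4/13, 6/13) → H(X|Y=3) = 1.52623
H(X|Y) = (13/29)·1.88609 + (6/29)·1.45915 + (7/58)·1.55666 + (13/58)·1.52623 = 1.67734 bits

I(X;Y) = H(X) - H(X|Y) = 1.98536 - 1.67734 = 0.3080 bits

Cross-check via I(X;Y) = H(X) + H(Y) - H(X,Y): computing H(Y) from the column sums and H(X,Y) from the 16 cells in the same way gives H(Y) = 1.84094 bits and H(X,Y) = 3.51828 bits, so
I(X;Y) = 1.98536 + 1.84094 - 3.51828 = 0.3080 bits ✓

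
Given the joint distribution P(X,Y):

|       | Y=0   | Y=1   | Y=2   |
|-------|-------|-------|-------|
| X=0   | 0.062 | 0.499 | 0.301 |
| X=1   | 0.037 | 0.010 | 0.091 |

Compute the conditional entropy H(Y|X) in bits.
1.2487 bits

H(Y|X) = H(X,Y) - H(X)

H(X,Y) = -Σ_{x,y} P(x,y) log₂ P(x,y). Per-cell terms -P(x,y)·log₂P(x,y):
  X=0: 0.24872, 0.50044, 0.52138
  X=1: 0.17598, 0.06644, 0.31468
Sum of the 6 terms: H(X,Y) = 1.82764 bits

Marginal of X (row sums):
  P(X=0) = 0.062 + 0.499 + 0.301 = 0.862
  P(X=1) = 0.037 + 0.010 + 0.091 = 0.138
H(X) = -[0.862·log₂(0.862) + 0.138·log₂(0.138)]
  = 0.18468 + 0.39430 = 0.57898 bits

H(Y|X) = H(X,Y) - H(X) = 1.82764 - 0.57898 = 1.2487 bits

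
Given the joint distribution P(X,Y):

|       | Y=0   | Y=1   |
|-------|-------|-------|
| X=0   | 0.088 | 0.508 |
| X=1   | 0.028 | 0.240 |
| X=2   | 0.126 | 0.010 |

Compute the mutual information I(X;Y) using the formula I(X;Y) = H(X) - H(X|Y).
0.2574 bits

I(X;Y) = H(X) - H(X|Y)

Marginal of X (row sums):
  P(X=0) = 0.088 + 0.508 = 0.596
  P(X=1) = 0.028 + 0.240 = 0.268
  P(X=2) = 0.126 + 0.010 = 0.136
H(X) = -[0.596·log₂(0.596) + 0.268·log₂(0.268) + 0.136·log₂(0.136)]
  = 0.44498 + 0.50912 + 0.39145 = 1.34555 bits

Marginal of Y (column sums):
  P(Y=0) = 0.088 + 0.028 + 0.126 = 0.242
  P(Y=1) = 0.508 + 0.240 + 0.010 = 0.758
H(X|Y) = Σ_y P(y)·H(X|Y=y):
  Y=0: P(Y=0) = 0.242, P(X|Y=0) = (4/11, 14/121, 63/121) → H(X|Y=0) = 1.38096
  Y=1: P(Y=1) = 0.758, P(X|Y=1) = (254/379, 120/379, 5/379) → H(X|Y=1) = 0.99465
H(X|Y) = 0.242·1.38096 + 0.758·0.99465 = 1.08814 bits

I(X;Y) = H(X) - H(X|Y) = 1.34555 - 1.08814 = 0.2574 bits

Cross-check via I(X;Y) = H(X) + H(Y) - H(X,Y): computing H(Y) from the column sums and H(X,Y) from the 6 cells in the same way gives H(Y) = 0.79835 bits and H(X,Y) = 1.88649 bits, so
I(X;Y) = 1.34555 + 0.79835 - 1.88649 = 0.2574 bits ✓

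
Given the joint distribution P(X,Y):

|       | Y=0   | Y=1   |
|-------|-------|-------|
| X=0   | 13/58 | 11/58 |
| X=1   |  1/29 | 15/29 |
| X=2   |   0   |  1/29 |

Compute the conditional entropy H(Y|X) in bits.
0.5978 bits

H(Y|X) = H(X,Y) - H(X)

H(X,Y) = -Σ_{x,y} P(x,y) log₂ P(x,y). Per-cell terms -P(x,y)·log₂P(x,y):
  X=0: 0.48359, 0.45490
  X=1: 0.16752, 0.49194
  X=2: 0.00000, 0.16752
  (cells with P = 0 contribute 0)
Sum of the 6 terms: H(X,Y) = 1.7655 bits

Marginal of X (row sums):
  P(X=0) = 13/58 + 11/58 = 12/29
  P(X=1) = 1/29 + 15/29 = 16/29
  P(X=2) = 0 + 1/29 = 1/29
H(X) = -[(12/29)·log₂(12/29) + (16/29)·log₂(16/29) + (1/29)·log₂(1/29)]
  = 0.52677 + 0.47337 + 0.16752 = 1.1677 bits

H(Y|X) = H(X,Y) - H(X) = 1.7655 - 1.1677 = 0.5978 bits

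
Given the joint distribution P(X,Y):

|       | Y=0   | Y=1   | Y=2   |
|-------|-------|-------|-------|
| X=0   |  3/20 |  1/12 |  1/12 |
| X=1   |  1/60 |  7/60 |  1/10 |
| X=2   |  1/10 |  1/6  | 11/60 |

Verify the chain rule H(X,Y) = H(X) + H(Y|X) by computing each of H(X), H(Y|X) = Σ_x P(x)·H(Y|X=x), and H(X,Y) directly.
H(X) = 1.5336 bits, H(Y|X) = 1.4784 bits, H(X,Y) = 3.0120 bits

Marginal of X (row sums):
  P(X=0) = 3/20 + 1/12 + 1/12 = 19/60
  P(X=1) = 1/60 + 7/60 + 1/10 = 7/30
  P(X=2) = 1/10 + 1/6 + 11/60 = 9/20
H(X) = -[(19/60)·log₂(19/60) + (7/30)·log₂(7/30) + (9/20)·log₂(9/20)]
  = 0.52534 + 0.48989 + 0.51840 = 1.5336 bits

H(Y|X) = Σ_x P(x)·H(Y|X=x):
  X=0: P(X=0) = 19/60, P(Y|X=0) = (9/19, 5/19, 5/19) → H(Y|X=0) = 1.52432
  X=1: P(X=1) = 7/30, P(Y|X=1) = (1/14, 1/2, 3/7) → H(Y|X=1) = 1.29584
  X=2: P(X=2) = 9/20, P(Y|X=2) = (2/9, 10/27, 11/27) → H(Y|X=2) = 1.54071
H(Y|X) = (19/60)·1.52432 + (7/30)·1.29584 + (9/20)·1.54071 = 1.4784 bits

H(X,Y) = -Σ_{x,y} P(x,y) log₂ P(x,y). Per-cell terms -P(x,y)·log₂P(x,y):
  X=0: 0.41054, 0.29875, 0.29875
  X=1: 0.09845, 0.36161, 0.33219
  X=2: 0.33219, 0.43083, 0.44870
Sum of the 9 terms: H(X,Y) = 3.0120 bits

Chain rule check:
  H(X) + H(Y|X) = 1.5336 + 1.4784 = 3.0120 bits
  H(X,Y) = 3.0120 bits
✓ Chain rule verified.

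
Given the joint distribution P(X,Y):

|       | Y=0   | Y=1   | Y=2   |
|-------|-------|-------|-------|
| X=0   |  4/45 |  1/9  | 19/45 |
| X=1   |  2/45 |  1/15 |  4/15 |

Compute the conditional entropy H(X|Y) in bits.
0.9554 bits

H(X|Y) = H(X,Y) - H(Y)

H(X,Y) = -Σ_{x,y} P(x,y) log₂ P(x,y). Per-cell terms -P(x,y)·log₂P(x,y):
  X=0: 0.3104, 0.3522, 0.5252
  X=1: 0.1996, 0.2605, 0.5085
Sum of the 6 terms: H(X,Y) = 2.1564 bits

Marginal of Y (column sums):
  P(Y=0) = 4/45 + 2/45 = 2/15
  P(Y=1) = 1/9 + 1/15 = 8/45
  P(Y=2) = 19/45 + 4/15 = 31/45
H(Y) = -[(2/15)·log₂(2/15) + (8/45)·log₂(8/45) + (31/45)·log₂(31/45)]
  = 0.3876 + 0.4430 + 0.3704 = 1.2010 bits

H(X|Y) = H(X,Y) - H(Y) = 2.1564 - 1.2010 = 0.9554 bits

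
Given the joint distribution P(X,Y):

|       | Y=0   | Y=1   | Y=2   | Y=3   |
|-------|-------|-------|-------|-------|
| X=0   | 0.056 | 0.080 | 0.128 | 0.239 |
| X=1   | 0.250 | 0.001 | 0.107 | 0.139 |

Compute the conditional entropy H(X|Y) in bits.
0.8102 bits

H(X|Y) = H(X,Y) - H(Y)

H(X,Y) = -Σ_{x,y} P(x,y) log₂ P(x,y). Per-cell terms -P(x,y)·log₂P(x,y):
  X=0: 0.2329, 0.2915, 0.3796, 0.4935
  X=1: 0.5000, 0.0100, 0.3450, 0.3957
Sum of the 8 terms: H(X,Y) = 2.6482 bits

Marginal of Y (column sums):
  P(Y=0) = 0.056 + 0.250 = 0.306
  P(Y=1) = 0.080 + 0.001 = 0.081
  P(Y=2) = 0.128 + 0.107 = 0.235
  P(Y=3) = 0.239 + 0.139 = 0.378
H(Y) = -[0.306·log₂(0.306) + 0.081·log₂(0.081) + 0.235·log₂(0.235) + 0.378·log₂(0.378)]
  = 0.5228 + 0.2937 + 0.4910 + 0.5305 = 1.8380 bits

H(X|Y) = H(X,Y) - H(Y) = 2.6482 - 1.8380 = 0.8102 bits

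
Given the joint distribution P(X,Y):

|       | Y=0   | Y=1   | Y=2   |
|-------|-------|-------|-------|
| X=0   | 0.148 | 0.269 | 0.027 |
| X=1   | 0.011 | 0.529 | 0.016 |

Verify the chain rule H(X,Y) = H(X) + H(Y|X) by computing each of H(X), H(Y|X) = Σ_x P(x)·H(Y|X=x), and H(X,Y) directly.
H(X) = 0.9909 bits, H(Y|X) = 0.7203 bits, H(X,Y) = 1.7112 bits

Marginal of X (row sums):
  P(X=0) = 0.148 + 0.269 + 0.027 = 0.444
  P(X=1) = 0.011 + 0.529 + 0.016 = 0.556
H(X) = -[0.444·log₂(0.444) + 0.556·log₂(0.556)]
  = 0.52009 + 0.47084 = 0.9909 bits

H(Y|X) = Σ_x P(x)·H(Y|X=x):
  X=0: P(X=0) = 0.444, P(Y|X=0) = (1/3, 269/444, 9/148) → H(Y|X=0) = 1.21197
  X=1: P(X=1) = 0.556, P(Y|X=1) = (11/556, 529/556, 4/139) → H(Y|X=1) = 0.32761
H(Y|X) = 0.444·1.21197 + 0.556·0.32761 = 0.7203 bits

H(X,Y) = -Σ_{x,y} P(x,y) log₂ P(x,y). Per-cell terms -P(x,y)·log₂P(x,y):
  X=0: 0.40794, 0.50957, 0.14069
  X=1: 0.07157, 0.48597, 0.09545
Sum of the 6 terms: H(X,Y) = 1.7112 bits

Chain rule check:
  H(X) + H(Y|X) = 0.9909 + 0.7203 = 1.7112 bits
  H(X,Y) = 1.7112 bits
✓ Chain rule verified.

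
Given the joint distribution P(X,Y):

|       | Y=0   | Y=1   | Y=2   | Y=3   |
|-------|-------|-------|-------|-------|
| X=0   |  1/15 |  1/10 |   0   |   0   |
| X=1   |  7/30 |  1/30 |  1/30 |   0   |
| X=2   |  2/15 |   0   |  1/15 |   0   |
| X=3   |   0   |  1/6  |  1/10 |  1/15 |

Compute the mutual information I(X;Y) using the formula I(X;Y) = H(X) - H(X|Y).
0.6322 bits

I(X;Y) = H(X) - H(X|Y)

Marginal of X (row sums):
  P(X=0) = 1/15 + 1/10 + 0 + 0 = 1/6
  P(X=1) = 7/30 + 1/30 + 1/30 + 0 = 3/10
  P(X=2) = 2/15 + 0 + 1/15 + 0 = 1/5
  P(X=3) = 0 + 1/6 + 1/10 + 1/15 = 1/3
H(X) = -[(1/6)·log₂(1/6) + (3/10)·log₂(3/10) + (1/5)·log₂(1/5) + (1/3)·log₂(1/3)]
  = 0.430827 + 0.521090 + 0.464386 + 0.528321 = 1.94462 bits

Marginal of Y (column sums):
  P(Y=0) = 1/15 + 7/30 + 2/15 + 0 = 13/30
  P(Y=1) = 1/10 + 1/30 + 0 + 1/6 = 3/10
  P(Y=2) = 0 + 1/30 + 1/15 + 1/10 = 1/5
  P(Y=3) = 0 + 0 + 0 + 1/15 = 1/15
H(X|Y) = Σ_y P(y)·H(X|Y=y):
  Y=0: P(Y=0) = 13/30, P(X|Y=0) = (2/13, 7/13, 4/13, 0) → H(X|Y=0) = 1.419556
  Y=1: P(Y=1) = 3/10, P(X|Y=1) = (1/3, 1/9, 0, 5/9) → H(X|Y=1) = 1.351644
  Y=2: P(Y=2) = 1/5, P(X|Y=2) = (0, 1/6, 1/3, 1/2) → H(X|Y=2) = 1.459148
  Y=3: P(Y=3) = 1/15, P(X|Y=3) = (0, 0, 0, 1) → H(X|Y=3) = 0.000000
H(X|Y) = (13/30)·1.419556 + (3/10)·1.351644 + (1/5)·1.459148 + (1/15)·0.000000 = 1.31246 bits

I(X;Y) = H(X) - H(X|Y) = 1.94462 - 1.31246 = 0.6322 bits

Cross-check via I(X;Y) = H(X) + H(Y) - H(X,Y): computing H(Y) from the column sums and H(X,Y) from the 16 cells in the same way gives H(Y) = 1.76873 bits and H(X,Y) = 3.08119 bits, so
I(X;Y) = 1.94462 + 1.76873 - 3.08119 = 0.6322 bits ✓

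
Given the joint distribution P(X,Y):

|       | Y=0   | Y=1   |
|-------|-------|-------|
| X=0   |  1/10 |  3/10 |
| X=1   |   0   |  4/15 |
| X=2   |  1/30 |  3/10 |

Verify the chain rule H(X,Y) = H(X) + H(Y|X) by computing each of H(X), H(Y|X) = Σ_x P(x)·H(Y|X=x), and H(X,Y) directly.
H(X) = 1.5656 bits, H(Y|X) = 0.4808 bits, H(X,Y) = 2.0464 bits

Marginal of X (row sums):
  P(X=0) = 1/10 + 3/10 = 2/5
  P(X=1) = 0 + 4/15 = 4/15
  P(X=2) = 1/30 + 3/10 = 1/3
H(X) = -[(2/5)·log₂(2/5) + (4/15)·log₂(4/15) + (1/3)·log₂(1/3)]
  = 0.52877 + 0.50850 + 0.52832 = 1.5656 bits

H(Y|X) = Σ_x P(x)·H(Y|X=x):
  X=0: P(X=0) = 2/5, P(Y|X=0) = (1/4, 3/4) → H(Y|X=0) = 0.81128
  X=1: P(X=1) = 4/15, P(Y|X=1) = (0, 1) → H(Y|X=1) = 0.00000
  X=2: P(X=2) = 1/3, P(Y|X=2) = (1/10, 9/10) → H(Y|X=2) = 0.46900
H(Y|X) = (2/5)·0.81128 + (4/15)·0.00000 + (1/3)·0.46900 = 0.4808 bits

H(X,Y) = -Σ_{x,y} P(x,y) log₂ P(x,y). Per-cell terms -P(x,y)·log₂P(x,y):
  X=0: 0.33219, 0.52109
  X=1: 0.00000, 0.50850
  X=2: 0.16356, 0.52109
  (cells with P = 0 contribute 0)
Sum of the 6 terms: H(X,Y) = 2.0464 bits

Chain rule check:
  H(X) + H(Y|X) = 1.5656 + 0.4808 = 2.0464 bits
  H(X,Y) = 2.0464 bits
✓ Chain rule verified.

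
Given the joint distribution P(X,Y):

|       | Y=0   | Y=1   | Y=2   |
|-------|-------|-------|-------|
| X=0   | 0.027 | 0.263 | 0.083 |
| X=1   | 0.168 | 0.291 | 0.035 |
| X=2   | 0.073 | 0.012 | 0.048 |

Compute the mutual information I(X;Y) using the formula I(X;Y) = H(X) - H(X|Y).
0.1965 bits

I(X;Y) = H(X) - H(X|Y)

Marginal of X (row sums):
  P(X=0) = 0.027 + 0.263 + 0.083 = 0.373
  P(X=1) = 0.168 + 0.291 + 0.035 = 0.494
  P(X=2) = 0.073 + 0.012 + 0.048 = 0.133
H(X) = -[0.373·log₂(0.373) + 0.494·log₂(0.494) + 0.133·log₂(0.133)]
  = 0.53069 + 0.50260 + 0.38710 = 1.42039 bits

Marginal of Y (column sums):
  P(Y=0) = 0.027 + 0.168 + 0.073 = 0.268
  P(Y=1) = 0.263 + 0.291 + 0.012 = 0.566
  P(Y=2) = 0.083 + 0.035 + 0.048 = 0.166
H(X|Y) = Σ_y P(y)·H(X|Y=y):
  Y=0: P(Y=0) = 0.268, P(X|Y=0) = (27/268, 42/67, 73/268) → H(X|Y=0) = 1.26703
  Y=1: P(Y=1) = 0.566, P(X|Y=1) = (263/566, 291/566, 6/283) → H(X|Y=1) = 1.12513
  Y=2: P(Y=2) = 0.166, P(X|Y=2) = (1/2, 35/166, 24/83) → H(X|Y=2) = 1.49112
H(X|Y) = 0.268·1.26703 + 0.566·1.12513 + 0.166·1.49112 = 1.22391 bits

I(X;Y) = H(X) - H(X|Y) = 1.42039 - 1.22391 = 0.1965 bits

Cross-check via I(X;Y) = H(X) + H(Y) - H(X,Y): computing H(Y) from the column sums and H(X,Y) from the 9 cells in the same way gives H(Y) = 1.40394 bits and H(X,Y) = 2.62785 bits, so
I(X;Y) = 1.42039 + 1.40394 - 2.62785 = 0.1965 bits ✓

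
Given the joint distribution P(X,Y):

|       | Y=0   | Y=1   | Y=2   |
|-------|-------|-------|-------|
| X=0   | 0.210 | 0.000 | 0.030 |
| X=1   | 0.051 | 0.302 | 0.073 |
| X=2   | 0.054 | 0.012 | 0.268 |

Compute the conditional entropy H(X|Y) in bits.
0.8735 bits

H(X|Y) = H(X,Y) - H(Y)

H(X,Y) = -Σ_{x,y} P(x,y) log₂ P(x,y). Per-cell terms -P(x,y)·log₂P(x,y):
  X=0: 0.472823, 0.000000, 0.151767
  X=1: 0.218961, 0.521669, 0.275645
  X=2: 0.227388, 0.076570, 0.509118
  (cells with P = 0 contribute 0)
Sum of the 9 terms: H(X,Y) = 2.45394 bits

Marginal of Y (column sums):
  P(Y=0) = 0.210 + 0.051 + 0.054 = 0.315
  P(Y=1) = 0.000 + 0.302 + 0.012 = 0.314
  P(Y=2) = 0.030 + 0.073 + 0.268 = 0.371
H(Y) = -[0.315·log₂(0.315) + 0.314·log₂(0.314) + 0.371·log₂(0.371)]
  = 0.524972 + 0.524745 + 0.530719 = 1.58044 bits

H(X|Y) = H(X,Y) - H(Y) = 2.45394 - 1.58044 = 0.8735 bits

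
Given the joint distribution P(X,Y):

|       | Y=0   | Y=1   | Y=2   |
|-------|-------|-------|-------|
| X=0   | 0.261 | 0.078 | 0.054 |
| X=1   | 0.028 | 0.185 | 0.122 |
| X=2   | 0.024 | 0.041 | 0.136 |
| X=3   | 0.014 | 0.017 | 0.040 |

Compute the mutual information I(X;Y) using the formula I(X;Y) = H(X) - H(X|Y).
0.3113 bits

I(X;Y) = H(X) - H(X|Y)

Marginal of X (row sums):
  P(X=0) = 0.261 + 0.078 + 0.054 = 0.393
  P(X=1) = 0.028 + 0.185 + 0.122 = 0.335
  P(X=2) = 0.024 + 0.041 + 0.136 = 0.201
  P(X=3) = 0.014 + 0.017 + 0.040 = 0.071
H(X) = -[0.393·log₂(0.393) + 0.335·log₂(0.335) + 0.201·log₂(0.201) + 0.071·log₂(0.071)]
  = 0.5295 + 0.5286 + 0.4653 + 0.2709 = 1.7943 bits

Marginal of Y (column sums):
  P(Y=0) = 0.261 + 0.028 + 0.024 + 0.014 = 0.327
  P(Y=1) = 0.078 + 0.185 + 0.041 + 0.017 = 0.321
  P(Y=2) = 0.054 + 0.122 + 0.136 + 0.040 = 0.352
H(X|Y) = Σ_y P(y)·H(X|Y=y):
  Y=0: P(Y=0) = 0.327, P(X|Y=0) = (87/109, 28/327, 8/109, 14/327) → H(X|Y=0) = 1.0344
  Y=1: P(Y=1) = 0.321, P(X|Y=1) = (26/107, 185/321, 41/321, 17/321) → H(X|Y=1) = 1.5579
  Y=2: P(Y=2) = 0.352, P(X|Y=2) = (27/176, 61/176, 17/44, 5/44) → H(X|Y=2) = 1.8313
H(X|Y) = 0.327·1.0344 + 0.321·1.5579 + 0.352·1.8313 = 1.4830 bits

I(X;Y) = H(X) - H(X|Y) = 1.7943 - 1.4830 = 0.3113 bits

Cross-check via I(X;Y) = H(X) + H(Y) - H(X,Y): computing H(Y) from the column sums and H(X,Y) from the 12 cells in the same way gives H(Y) = 1.5838 bits and H(X,Y) = 3.0668 bits, so
I(X;Y) = 1.7943 + 1.5838 - 3.0668 = 0.3113 bits ✓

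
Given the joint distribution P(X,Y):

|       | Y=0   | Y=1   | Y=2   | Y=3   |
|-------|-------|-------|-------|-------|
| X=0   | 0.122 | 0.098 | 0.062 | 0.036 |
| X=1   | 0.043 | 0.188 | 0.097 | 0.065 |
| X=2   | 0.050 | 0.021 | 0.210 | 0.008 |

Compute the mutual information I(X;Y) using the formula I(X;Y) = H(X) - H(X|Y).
0.2387 bits

I(X;Y) = H(X) - H(X|Y)

Marginal of X (row sums):
  P(X=0) = 0.122 + 0.098 + 0.062 + 0.036 = 0.318
  P(X=1) = 0.043 + 0.188 + 0.097 + 0.065 = 0.393
  P(X=2) = 0.050 + 0.021 + 0.210 + 0.008 = 0.289
H(X) = -[0.318·log₂(0.318) + 0.393·log₂(0.393) + 0.289·log₂(0.289)]
  = 0.5256 + 0.5295 + 0.5176 = 1.5727 bits

Marginal of Y (column sums):
  P(Y=0) = 0.122 + 0.043 + 0.050 = 0.215
  P(Y=1) = 0.098 + 0.188 + 0.021 = 0.307
  P(Y=2) = 0.062 + 0.097 + 0.210 = 0.369
  P(Y=3) = 0.036 + 0.065 + 0.008 = 0.109
H(X|Y) = Σ_y P(y)·H(X|Y=y):
  Y=0: P(Y=0) = 0.215, P(X|Y=0) = (122/215, 1/5, 10/43) → H(X|Y=0) = 1.4176
  Y=1: P(Y=1) = 0.307, P(X|Y=1) = (98/307, 188/307, 21/307) → H(X|Y=1) = 1.2238
  Y=2: P(Y=2) = 0.369, P(X|Y=2) = (62/369, 97/369, 70/123) → H(X|Y=2) = 1.4019
  Y=3: P(Y=3) = 0.109, P(X|Y=3) = (36/109, 65/109, 8/109) → H(X|Y=3) = 1.2492
H(X|Y) = 0.215·1.4176 + 0.307·1.2238 + 0.369·1.4019 + 0.109·1.2492 = 1.3340 bits

I(X;Y) = H(X) - H(X|Y) = 1.5727 - 1.3340 = 0.2387 bits

Cross-check via I(X;Y) = H(X) + H(Y) - H(X,Y): computing H(Y) from the column sums and H(X,Y) from the 12 cells in the same way gives H(Y) = 1.8791 bits and H(X,Y) = 3.2131 bits, so
I(X;Y) = 1.5727 + 1.8791 - 3.2131 = 0.2387 bits ✓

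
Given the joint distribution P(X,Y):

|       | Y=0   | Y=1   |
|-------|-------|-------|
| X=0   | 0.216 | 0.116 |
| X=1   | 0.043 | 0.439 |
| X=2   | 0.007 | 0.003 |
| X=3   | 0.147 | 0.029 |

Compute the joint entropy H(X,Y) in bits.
2.1847 bits

H(X,Y) = -Σ_{x,y} P(x,y) log₂ P(x,y). Per-cell terms -P(x,y)·log₂P(x,y):
  X=0: 0.47755, 0.36051
  X=1: 0.19520, 0.52140
  X=2: 0.05011, 0.02514
  X=3: 0.40662, 0.14813
Sum of the 8 terms: H(X,Y) = 2.1847 bits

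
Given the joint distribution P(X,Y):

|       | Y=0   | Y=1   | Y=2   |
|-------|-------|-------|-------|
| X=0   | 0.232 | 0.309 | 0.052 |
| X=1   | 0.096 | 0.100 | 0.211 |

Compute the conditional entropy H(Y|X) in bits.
1.3898 bits

H(Y|X) = H(X,Y) - H(X)

H(X,Y) = -Σ_{x,y} P(x,y) log₂ P(x,y). Per-cell terms -P(x,y)·log₂P(x,y):
  X=0: 0.4890, 0.5235, 0.2218
  X=1: 0.3246, 0.3322, 0.4736
Sum of the 6 terms: H(X,Y) = 2.3647 bits

Marginal of X (row sums):
  P(X=0) = 0.232 + 0.309 + 0.052 = 0.593
  P(X=1) = 0.096 + 0.100 + 0.211 = 0.407
H(X) = -[0.593·log₂(0.593) + 0.407·log₂(0.407)]
  = 0.4471 + 0.5278 = 0.9749 bits

H(Y|X) = H(X,Y) - H(X) = 2.3647 - 0.9749 = 1.3898 bits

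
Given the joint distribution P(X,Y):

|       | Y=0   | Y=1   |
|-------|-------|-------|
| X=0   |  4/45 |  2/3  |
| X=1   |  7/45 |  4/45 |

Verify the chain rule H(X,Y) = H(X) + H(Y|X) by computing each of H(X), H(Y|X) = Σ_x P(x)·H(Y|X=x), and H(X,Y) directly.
H(X) = 0.8024 bits, H(Y|X) = 0.6260 bits, H(X,Y) = 1.4283 bits

Marginal of X (row sums):
  P(X=0) = 4/45 + 2/3 = 34/45
  P(X=1) = 7/45 + 4/45 = 11/45
H(X) = -[(34/45)·log₂(34/45) + (11/45)·log₂(11/45)]
  = 0.305539 + 0.496814 = 0.8024 bits

H(Y|X) = Σ_x P(x)·H(Y|X=x):
  X=0: P(X=0) = 34/45, P(Y|X=0) = (2/17, 15/17) → H(Y|X=0) = 0.522559
  X=1: P(X=1) = 11/45, P(Y|X=1) = (7/11, 4/11) → H(Y|X=1) = 0.945660
H(Y|X) = (34/45)·0.522559 + (11/45)·0.945660 = 0.6260 bits

H(X,Y) = -Σ_{x,y} P(x,y) log₂ P(x,y). Per-cell terms -P(x,y)·log₂P(x,y):
  X=0: 0.310387, 0.389975
  X=1: 0.417589, 0.310387
Sum of the 4 terms: H(X,Y) = 1.4283 bits

Chain rule check:
  H(X) + H(Y|X) = 0.8024 + 0.6260 = 1.4284 bits
  H(X,Y) = 1.4283 bits
✓ Chain rule verified (Δ = 0.0001 is 4-dp rounding noise: each of the three values was rounded independently).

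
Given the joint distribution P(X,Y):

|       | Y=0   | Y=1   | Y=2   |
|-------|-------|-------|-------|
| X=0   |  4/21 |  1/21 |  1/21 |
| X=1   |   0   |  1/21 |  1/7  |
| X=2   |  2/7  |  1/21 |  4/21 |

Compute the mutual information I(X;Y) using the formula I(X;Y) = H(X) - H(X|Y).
0.2365 bits

I(X;Y) = H(X) - H(X|Y)

Marginal of X (row sums):
  P(X=0) = 4/21 + 1/21 + 1/21 = 2/7
  P(X=1) = 0 + 1/21 + 1/7 = 4/21
  P(X=2) = 2/7 + 1/21 + 4/21 = 11/21
H(X) = -[(2/7)·log₂(2/7) + (4/21)·log₂(4/21) + (11/21)·log₂(11/21)]
  = 0.51639 + 0.45568 + 0.48865 = 1.46072 bits

Marginal of Y (column sums):
  P(Y=0) = 4/21 + 0 + 2/7 = 10/21
  P(Y=1) = 1/21 + 1/21 + 1/21 = 1/7
  P(Y=2) = 1/21 + 1/7 + 4/21 = 8/21
H(X|Y) = Σ_y P(y)·H(X|Y=y):
  Y=0: P(Y=0) = 10/21, P(X|Y=0) = (2/5, 0, 3/5) → H(X|Y=0) = 0.97095
  Y=1: P(Y=1) = 1/7, P(X|Y=1) = (1/3, 1/3, 1/3) → H(X|Y=1) = 1.58496
  Y=2: P(Y=2) = 8/21, P(X|Y=2) = (1/8, 3/8, 1/2) → H(X|Y=2) = 1.40564
H(X|Y) = (10/21)·0.97095 + (1/7)·1.58496 + (8/21)·1.40564 = 1.22426 bits

I(X;Y) = H(X) - H(X|Y) = 1.46072 - 1.22426 = 0.2365 bits

Cross-check via I(X;Y) = H(X) + H(Y) - H(X,Y): computing H(Y) from the column sums and H(X,Y) from the 9 cells in the same way gives H(Y) = 1.44117 bits and H(X,Y) = 2.66543 bits, so
I(X;Y) = 1.46072 + 1.44117 - 2.66543 = 0.2365 bits ✓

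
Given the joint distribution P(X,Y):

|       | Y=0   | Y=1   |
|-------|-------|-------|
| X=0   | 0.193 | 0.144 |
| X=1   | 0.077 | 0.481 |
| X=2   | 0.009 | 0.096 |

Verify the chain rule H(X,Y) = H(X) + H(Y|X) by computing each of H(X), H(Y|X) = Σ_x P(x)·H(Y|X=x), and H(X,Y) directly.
H(X) = 1.3399 bits, H(Y|X) = 0.6992 bits, H(X,Y) = 2.0391 bits

Marginal of X (row sums):
  P(X=0) = 0.193 + 0.144 = 0.337
  P(X=1) = 0.077 + 0.481 = 0.558
  P(X=2) = 0.009 + 0.096 = 0.105
H(X) = -[0.337·log₂(0.337) + 0.558·log₂(0.558) + 0.105·log₂(0.105)]
  = 0.52881 + 0.46965 + 0.34141 = 1.3399 bits

H(Y|X) = Σ_x P(x)·H(Y|X=x):
  X=0: P(X=0) = 0.337, P(Y|X=0) = (193/337, 144/337) → H(Y|X=0) = 0.98470
  X=1: P(X=1) = 0.558, P(Y|X=1) = (77/558, 481/558) → H(Y|X=1) = 0.57896
  X=2: P(X=2) = 0.105, P(Y|X=2) = (3/35, 32/35) → H(Y|X=2) = 0.42200
H(Y|X) = 0.337·0.98470 + 0.558·0.57896 + 0.105·0.42200 = 0.6992 bits

H(X,Y) = -Σ_{x,y} P(x,y) log₂ P(x,y). Per-cell terms -P(x,y)·log₂P(x,y):
  X=0: 0.45805, 0.40260
  X=1: 0.28482, 0.50788
  X=2: 0.06116, 0.32456
Sum of the 6 terms: H(X,Y) = 2.0391 bits

Chain rule check:
  H(X) + H(Y|X) = 1.3399 + 0.6992 = 2.0391 bits
  H(X,Y) = 2.0391 bits
✓ Chain rule verified.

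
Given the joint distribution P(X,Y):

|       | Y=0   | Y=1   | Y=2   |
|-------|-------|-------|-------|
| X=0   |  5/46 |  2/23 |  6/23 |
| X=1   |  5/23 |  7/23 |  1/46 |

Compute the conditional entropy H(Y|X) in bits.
1.2866 bits

H(Y|X) = H(X,Y) - H(X)

H(X,Y) = -Σ_{x,y} P(x,y) log₂ P(x,y). Per-cell terms -P(x,y)·log₂P(x,y):
  X=0: 0.3480, 0.3064, 0.5057
  X=1: 0.4786, 0.5223, 0.1201
Sum of the 6 terms: H(X,Y) = 2.2811 bits

Marginal of X (row sums):
  P(X=0) = 5/46 + 2/23 + 6/23 = 21/46
  P(X=1) = 5/23 + 7/23 + 1/46 = 25/46
H(X) = -[(21/46)·log₂(21/46) + (25/46)·log₂(25/46)]
  = 0.5164 + 0.4781 = 0.9945 bits

H(Y|X) = H(X,Y) - H(X) = 2.2811 - 0.9945 = 1.2866 bits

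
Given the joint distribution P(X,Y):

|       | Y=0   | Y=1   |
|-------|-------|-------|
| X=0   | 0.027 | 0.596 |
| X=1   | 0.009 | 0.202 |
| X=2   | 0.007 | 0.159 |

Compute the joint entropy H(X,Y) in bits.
1.5849 bits

H(X,Y) = -Σ_{x,y} P(x,y) log₂ P(x,y). Per-cell terms -P(x,y)·log₂P(x,y):
  X=0: 0.1407, 0.4450
  X=1: 0.0612, 0.4661
  X=2: 0.0501, 0.4218
Sum of the 6 terms: H(X,Y) = 1.5849 bits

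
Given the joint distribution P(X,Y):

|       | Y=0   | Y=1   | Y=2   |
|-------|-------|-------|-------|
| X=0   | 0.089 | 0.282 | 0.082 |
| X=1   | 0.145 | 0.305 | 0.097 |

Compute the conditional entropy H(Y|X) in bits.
1.3808 bits

H(Y|X) = H(X,Y) - H(X)

H(X,Y) = -Σ_{x,y} P(x,y) log₂ P(x,y). Per-cell terms -P(x,y)·log₂P(x,y):
  X=0: 0.31061, 0.51500, 0.29588
  X=1: 0.40395, 0.52250, 0.32649
Sum of the 6 terms: H(X,Y) = 2.3744 bits

Marginal of X (row sums):
  P(X=0) = 0.089 + 0.282 + 0.082 = 0.453
  P(X=1) = 0.145 + 0.305 + 0.097 = 0.547
H(X) = -[0.453·log₂(0.453) + 0.547·log₂(0.547)]
  = 0.51751 + 0.47610 = 0.9936 bits

H(Y|X) = H(X,Y) - H(X) = 2.3744 - 0.9936 = 1.3808 bits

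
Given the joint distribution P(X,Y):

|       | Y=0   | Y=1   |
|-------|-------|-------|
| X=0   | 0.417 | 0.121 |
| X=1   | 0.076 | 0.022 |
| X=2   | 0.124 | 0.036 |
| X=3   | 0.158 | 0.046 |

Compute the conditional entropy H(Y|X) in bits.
0.7692 bits

H(Y|X) = H(X,Y) - H(X)

H(X,Y) = -Σ_{x,y} P(x,y) log₂ P(x,y). Per-cell terms -P(x,y)·log₂P(x,y):
  X=0: 0.52620, 0.36868
  X=1: 0.28256, 0.12114
  X=2: 0.37344, 0.17265
  X=3: 0.42060, 0.20434
Sum of the 8 terms: H(X,Y) = 2.4696 bits

Marginal of X (row sums):
  P(X=0) = 0.417 + 0.121 = 0.538
  P(X=1) = 0.076 + 0.022 = 0.098
  P(X=2) = 0.124 + 0.036 = 0.160
  P(X=3) = 0.158 + 0.046 = 0.204
H(X) = -[0.538·log₂(0.538) + 0.098·log₂(0.098) + 0.160·log₂(0.160) + 0.204·log₂(0.204)]
  = 0.48115 + 0.32841 + 0.42302 + 0.46785 = 1.7004 bits

H(Y|X) = H(X,Y) - H(X) = 2.4696 - 1.7004 = 0.7692 bits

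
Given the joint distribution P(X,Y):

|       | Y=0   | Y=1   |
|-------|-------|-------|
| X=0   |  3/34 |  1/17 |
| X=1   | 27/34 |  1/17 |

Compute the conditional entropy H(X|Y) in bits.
0.5315 bits

H(X|Y) = H(X,Y) - H(Y)

H(X,Y) = -Σ_{x,y} P(x,y) log₂ P(x,y). Per-cell terms -P(x,y)·log₂P(x,y):
  X=0: 0.309044, 0.240439
  X=1: 0.264104, 0.240439
Sum of the 4 terms: H(X,Y) = 1.05403 bits

Marginal of Y (column sums):
  P(Y=0) = 3/34 + 27/34 = 15/17
  P(Y=1) = 1/17 + 1/17 = 2/17
H(Y) = -[(15/17)·log₂(15/17) + (2/17)·log₂(2/17)]
  = 0.159328 + 0.363231 = 0.52256 bits

H(X|Y) = H(X,Y) - H(Y) = 1.05403 - 0.52256 = 0.5315 bits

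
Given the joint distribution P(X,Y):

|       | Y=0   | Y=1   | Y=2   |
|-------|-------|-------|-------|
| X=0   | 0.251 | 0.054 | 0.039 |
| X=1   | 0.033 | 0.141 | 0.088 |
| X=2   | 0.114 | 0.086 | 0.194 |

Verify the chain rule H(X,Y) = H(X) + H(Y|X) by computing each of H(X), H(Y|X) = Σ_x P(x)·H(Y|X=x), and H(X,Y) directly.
H(X) = 1.5653 bits, H(Y|X) = 1.3352 bits, H(X,Y) = 2.9005 bits

Marginal of X (row sums):
  P(X=0) = 0.251 + 0.054 + 0.039 = 0.344
  P(X=1) = 0.033 + 0.141 + 0.088 = 0.262
  P(X=2) = 0.114 + 0.086 + 0.194 = 0.394
H(X) = -[0.344·log₂(0.344) + 0.262·log₂(0.262) + 0.394·log₂(0.394)]
  = 0.52959 + 0.50628 + 0.52943 = 1.5653 bits

H(Y|X) = Σ_x P(x)·H(Y|X=x):
  X=0: P(X=0) = 0.344, P(Y|X=0) = (251/344, 27/172, 39/344) → H(Y|X=0) = 1.10722
  X=1: P(X=1) = 0.262, P(Y|X=1) = (33/262, 141/262, 44/131) → H(Y|X=1) = 1.38620
  X=2: P(X=2) = 0.394, P(Y|X=2) = (57/197, 43/197, 97/197) → H(Y|X=2) = 1.50025
H(Y|X) = 0.344·1.10722 + 0.262·1.38620 + 0.394·1.50025 = 1.3352 bits

H(X,Y) = -Σ_{x,y} P(x,y) log₂ P(x,y). Per-cell terms -P(x,y)·log₂P(x,y):
  X=0: 0.50055, 0.22739, 0.18253
  X=1: 0.16241, 0.39850, 0.30856
  X=2: 0.35715, 0.30440, 0.45898
Sum of the 9 terms: H(X,Y) = 2.9005 bits

Chain rule check:
  H(X) + H(Y|X) = 1.5653 + 1.3352 = 2.9005 bits
  H(X,Y) = 2.9005 bits
✓ Chain rule verified.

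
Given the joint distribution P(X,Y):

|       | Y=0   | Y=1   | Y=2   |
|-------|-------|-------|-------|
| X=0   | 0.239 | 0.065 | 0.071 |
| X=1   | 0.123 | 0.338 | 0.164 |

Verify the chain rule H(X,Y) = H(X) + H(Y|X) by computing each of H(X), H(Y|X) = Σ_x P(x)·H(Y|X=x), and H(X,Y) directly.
H(X) = 0.9544 bits, H(Y|X) = 1.3949 bits, H(X,Y) = 2.3493 bits

Marginal of X (row sums):
  P(X=0) = 0.239 + 0.065 + 0.071 = 0.375
  P(X=1) = 0.123 + 0.338 + 0.164 = 0.625
H(X) = -[0.375·log₂(0.375) + 0.625·log₂(0.625)]
  = 0.5306 + 0.4238 = 0.9544 bits

H(Y|X) = Σ_x P(x)·H(Y|X=x):
  X=0: P(X=0) = 0.375, P(Y|X=0) = (239/375, 13/75, 71/375) → H(Y|X=0) = 1.3070
  X=1: P(X=1) = 0.625, P(Y|X=1) = (123/625, 338/625, 164/625) → H(Y|X=1) = 1.4476
H(Y|X) = 0.375·1.3070 + 0.625·1.4476 = 1.3949 bits

H(X,Y) = -Σ_{x,y} P(x,y) log₂ P(x,y). Per-cell terms -P(x,y)·log₂P(x,y):
  X=0: 0.4935, 0.2563, 0.2709
  X=1: 0.3719, 0.5289, 0.4278
Sum of the 6 terms: H(X,Y) = 2.3493 bits

Chain rule check:
  H(X) + H(Y|X) = 0.9544 + 1.3949 = 2.3493 bits
  H(X,Y) = 2.3493 bits
✓ Chain rule verified.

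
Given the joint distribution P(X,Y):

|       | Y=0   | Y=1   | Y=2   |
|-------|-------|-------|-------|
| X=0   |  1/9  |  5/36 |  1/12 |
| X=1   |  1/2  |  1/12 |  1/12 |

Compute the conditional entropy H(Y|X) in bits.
1.2257 bits

H(Y|X) = H(X,Y) - H(X)

H(X,Y) = -Σ_{x,y} P(x,y) log₂ P(x,y). Per-cell terms -P(x,y)·log₂P(x,y):
  X=0: 0.35221, 0.39556, 0.29875
  X=1: 0.50000, 0.29875, 0.29875
Sum of the 6 terms: H(X,Y) = 2.1440 bits

Marginal of X (row sums):
  P(X=0) = 1/9 + 5/36 + 1/12 = 1/3
  P(X=1) = 1/2 + 1/12 + 1/12 = 2/3
H(X) = -[(1/3)·log₂(1/3) + (2/3)·log₂(2/3)]
  = 0.52832 + 0.38998 = 0.9183 bits

H(Y|X) = H(X,Y) - H(X) = 2.1440 - 0.9183 = 1.2257 bits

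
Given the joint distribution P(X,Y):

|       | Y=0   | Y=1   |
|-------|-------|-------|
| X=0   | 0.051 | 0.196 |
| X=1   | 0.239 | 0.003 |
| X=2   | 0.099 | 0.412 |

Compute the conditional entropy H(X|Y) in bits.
1.0916 bits

H(X|Y) = H(X,Y) - H(Y)

H(X,Y) = -Σ_{x,y} P(x,y) log₂ P(x,y). Per-cell terms -P(x,y)·log₂P(x,y):
  X=0: 0.2190, 0.4608
  X=1: 0.4935, 0.0251
  X=2: 0.3303, 0.5271
Sum of the 6 terms: H(X,Y) = 2.0558 bits

Marginal of Y (column sums):
  P(Y=0) = 0.051 + 0.239 + 0.099 = 0.389
  P(Y=1) = 0.196 + 0.003 + 0.412 = 0.611
H(Y) = -[0.389·log₂(0.389) + 0.611·log₂(0.611)]
  = 0.5299 + 0.4343 = 0.9642 bits

H(X|Y) = H(X,Y) - H(Y) = 2.0558 - 0.9642 = 1.0916 bits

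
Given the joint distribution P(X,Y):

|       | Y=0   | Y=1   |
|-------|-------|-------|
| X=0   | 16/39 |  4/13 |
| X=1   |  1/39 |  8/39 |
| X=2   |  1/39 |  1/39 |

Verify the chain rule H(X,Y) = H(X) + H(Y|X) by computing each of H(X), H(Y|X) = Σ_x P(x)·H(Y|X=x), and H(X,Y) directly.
H(X) = 1.0512 bits, H(Y|X) = 0.8748 bits, H(X,Y) = 1.9259 bits

Marginal of X (row sums):
  P(X=0) = 16/39 + 4/13 = 28/39
  P(X=1) = 1/39 + 8/39 = 3/13
  P(X=2) = 1/39 + 1/39 = 2/39
H(X) = -[(28/39)·log₂(28/39) + (3/13)·log₂(3/13) + (2/39)·log₂(2/39)]
  = 0.34321 + 0.48819 + 0.21976 = 1.0512 bits

H(Y|X) = Σ_x P(x)·H(Y|X=x):
  X=0: P(X=0) = 28/39, P(Y|X=0) = (4/7, 3/7) → H(Y|X=0) = 0.98523
  X=1: P(X=1) = 3/13, P(Y|X=1) = (1/9, 8/9) → H(Y|X=1) = 0.50326
  X=2: P(X=2) = 2/39, P(Y|X=2) = (1/2, 1/2) → H(Y|X=2) = 1.00000
H(Y|X) = (28/39)·0.98523 + (3/13)·0.50326 + (2/39)·1.00000 = 0.8748 bits

H(X,Y) = -Σ_{x,y} P(x,y) log₂ P(x,y). Per-cell terms -P(x,y)·log₂P(x,y):
  X=0: 0.52734, 0.52321
  X=1: 0.13552, 0.46880
  X=2: 0.13552, 0.13552
Sum of the 6 terms: H(X,Y) = 1.9259 bits

Chain rule check:
  H(X) + H(Y|X) = 1.0512 + 0.8748 = 1.9260 bits
  H(X,Y) = 1.9259 bits
✓ Chain rule verified (Δ = 0.0001 is 4-dp rounding noise: each of the three values was rounded independently).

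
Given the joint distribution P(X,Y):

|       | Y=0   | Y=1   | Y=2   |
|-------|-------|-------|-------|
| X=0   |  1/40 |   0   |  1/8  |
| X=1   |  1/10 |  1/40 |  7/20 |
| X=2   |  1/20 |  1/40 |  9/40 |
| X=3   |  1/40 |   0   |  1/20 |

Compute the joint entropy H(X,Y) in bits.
2.6859 bits

H(X,Y) = -Σ_{x,y} P(x,y) log₂ P(x,y). Per-cell terms -P(x,y)·log₂P(x,y):
  X=0: 0.13305, 0.00000, 0.37500
  X=1: 0.33219, 0.13305, 0.53010
  X=2: 0.21610, 0.13305, 0.48420
  X=3: 0.13305, 0.00000, 0.21610
  (cells with P = 0 contribute 0)
Sum of the 12 terms: H(X,Y) = 2.6859 bits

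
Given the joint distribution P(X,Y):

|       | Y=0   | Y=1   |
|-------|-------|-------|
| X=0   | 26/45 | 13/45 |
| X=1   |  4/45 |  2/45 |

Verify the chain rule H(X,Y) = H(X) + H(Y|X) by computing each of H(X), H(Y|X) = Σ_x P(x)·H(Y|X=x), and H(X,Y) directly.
H(X) = 0.5665 bits, H(Y|X) = 0.9183 bits, H(X,Y) = 1.4848 bits

Marginal of X (row sums):
  P(X=0) = 26/45 + 13/45 = 13/15
  P(X=1) = 4/45 + 2/45 = 2/15
H(X) = -[(13/15)·log₂(13/15) + (2/15)·log₂(2/15)]
  = 0.1789 + 0.3876 = 0.5665 bits

H(Y|X) = Σ_x P(x)·H(Y|X=x):
  X=0: P(X=0) = 13/15, P(Y|X=0) = (2/3, 1/3) → H(Y|X=0) = 0.9183
  X=1: P(X=1) = 2/15, P(Y|X=1) = (2/3, 1/3) → H(Y|X=1) = 0.9183
H(Y|X) = (13/15)·0.9183 + (2/15)·0.9183 = 0.9183 bits

H(X,Y) = -Σ_{x,y} P(x,y) log₂ P(x,y). Per-cell terms -P(x,y)·log₂P(x,y):
  X=0: 0.4573, 0.5175
  X=1: 0.3104, 0.1996
Sum of the 4 terms: H(X,Y) = 1.4848 bits

Chain rule check:
  H(X) + H(Y|X) = 0.5665 + 0.9183 = 1.4848 bits
  H(X,Y) = 1.4848 bits
✓ Chain rule verified.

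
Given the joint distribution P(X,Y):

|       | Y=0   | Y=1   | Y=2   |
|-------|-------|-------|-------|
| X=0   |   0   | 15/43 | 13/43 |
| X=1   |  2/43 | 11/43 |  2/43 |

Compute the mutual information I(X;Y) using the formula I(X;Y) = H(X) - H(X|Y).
0.1411 bits

I(X;Y) = H(X) - H(X|Y)

Marginal of X (row sums):
  P(X=0) = 0 + 15/43 + 13/43 = 28/43
  P(X=1) = 2/43 + 11/43 + 2/43 = 15/43
H(X) = -[(28/43)·log₂(28/43) + (15/43)·log₂(15/43)]
  = 0.4030 + 0.5300 = 0.9330 bits

Marginal of Y (column sums):
  P(Y=0) = 0 + 2/43 = 2/43
  P(Y=1) = 15/43 + 11/43 = 26/43
  P(Y=2) = 13/43 + 2/43 = 15/43
H(X|Y) = Σ_y P(y)·H(X|Y=y):
  Y=0: P(Y=0) = 2/43, P(X|Y=0) = (0, 1) → H(X|Y=0) = 0.0000
  Y=1: P(Y=1) = 26/43, P(X|Y=1) = (15/26, 11/26) → H(X|Y=1) = 0.9829
  Y=2: P(Y=2) = 15/43, P(X|Y=2) = (13/15, 2/15) → H(X|Y=2) = 0.5665
H(X|Y) = (2/43)·0.0000 + (26/43)·0.9829 + (15/43)·0.5665 = 0.7919 bits

I(X;Y) = H(X) - H(X|Y) = 0.9330 - 0.7919 = 0.1411 bits

Cross-check via I(X;Y) = H(X) + H(Y) - H(X,Y): computing H(Y) from the column sums and H(X,Y) from the 6 cells in the same way gives H(Y) = 1.1748 bits and H(X,Y) = 1.9667 bits, so
I(X;Y) = 0.9330 + 1.1748 - 1.9667 = 0.1411 bits ✓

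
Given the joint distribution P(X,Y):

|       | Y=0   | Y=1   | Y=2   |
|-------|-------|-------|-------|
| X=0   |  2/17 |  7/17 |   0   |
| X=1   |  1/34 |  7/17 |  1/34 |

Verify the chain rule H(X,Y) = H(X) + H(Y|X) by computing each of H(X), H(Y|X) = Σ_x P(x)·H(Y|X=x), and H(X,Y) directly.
H(X) = 0.9975 bits, H(Y|X) = 0.7192 bits, H(X,Y) = 1.7167 bits

Marginal of X (row sums):
  P(X=0) = 2/17 + 7/17 + 0 = 9/17
  P(X=1) = 1/34 + 7/17 + 1/34 = 8/17
H(X) = -[(9/17)·log₂(9/17) + (8/17)·log₂(8/17)]
  = 0.48576 + 0.51175 = 0.9975 bits

H(Y|X) = Σ_x P(x)·H(Y|X=x):
  X=0: P(X=0) = 9/17, P(Y|X=0) = (2/9, 7/9, 0) → H(Y|X=0) = 0.76420
  X=1: P(X=1) = 8/17, P(Y|X=1) = (1/16, 7/8, 1/16) → H(Y|X=1) = 0.66856
H(Y|X) = (9/17)·0.76420 + (8/17)·0.66856 = 0.7192 bits

H(X,Y) = -Σ_{x,y} P(x,y) log₂ P(x,y). Per-cell terms -P(x,y)·log₂P(x,y):
  X=0: 0.36323, 0.52710, 0.00000
  X=1: 0.14963, 0.52710, 0.14963
  (cells with P = 0 contribute 0)
Sum of the 6 terms: H(X,Y) = 1.7167 bits

Chain rule check:
  H(X) + H(Y|X) = 0.9975 + 0.7192 = 1.7167 bits
  H(X,Y) = 1.7167 bits
✓ Chain rule verified.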